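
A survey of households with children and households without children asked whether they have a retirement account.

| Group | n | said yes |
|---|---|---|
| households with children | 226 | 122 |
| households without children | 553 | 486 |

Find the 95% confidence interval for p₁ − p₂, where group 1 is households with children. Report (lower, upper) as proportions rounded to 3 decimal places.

(-0.409, -0.269)

p̂₁ = 122/226 = 0.5398 and p̂₂ = 486/553 = 0.8788.
SE₁ = √(p̂₁(1−p̂₁)/n₁) = √(0.5398·0.4602/226) = 0.03315; SE₂ = √(0.8788·0.1212/553) = 0.01388.
Independent samples: SE of the difference = √(SE₁² + SE₂²) = √(0.0010989225 + 0.0001926544) = 0.03594.
z* for 95% confidence is 1.960, so the margin of error is 1.960 × 0.03594 = 0.07044.
Point estimate p̂₁ − p̂₂ = 0.5398 − 0.8788 = -0.3390.
-0.3390 ± 0.07044 → (-0.409, -0.269).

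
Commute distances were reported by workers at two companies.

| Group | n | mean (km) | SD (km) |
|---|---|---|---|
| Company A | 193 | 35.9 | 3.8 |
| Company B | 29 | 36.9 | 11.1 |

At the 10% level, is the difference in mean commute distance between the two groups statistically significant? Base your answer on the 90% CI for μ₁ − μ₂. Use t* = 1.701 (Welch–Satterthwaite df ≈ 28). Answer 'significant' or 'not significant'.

Per-group SEs: s₁/√n₁ = 3.8/√193 = 0.2735, s₂/√n₂ = 11.1/√29 = 2.0612.
Unpooled SE of the difference: √(0.07480225 + 4.24854544) = 2.0793.
Margin of error = t* · SE = 1.701 × 2.0793 = 3.5369.
x̄₁ − x̄₂ = 35.9 − 36.9 = -1.0000.
CI: -1.0000 ± 3.5369 = (-4.5369, 2.5369).
The interval (-4.5369, 2.5369) contains 0, so the difference is not significant.

not significant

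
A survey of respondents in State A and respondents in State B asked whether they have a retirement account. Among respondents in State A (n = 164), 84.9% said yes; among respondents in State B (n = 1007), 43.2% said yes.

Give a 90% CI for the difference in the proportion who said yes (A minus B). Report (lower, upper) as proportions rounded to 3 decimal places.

The two standard errors are √(0.8490×0.1510/164) = 0.02796 and √(0.4320×0.5680/1007) = 0.01561.
Because the samples are independent, SE_diff = √(0.02796² + 0.01561²) = 0.03202.
Using z* = 1.645 for 90%, ME = 1.645 × 0.03202 = 0.05267.
p̂₁ − p̂₂ = 0.4170; interval 0.4170 ± 0.05267 gives (0.364, 0.470).

(0.364, 0.470)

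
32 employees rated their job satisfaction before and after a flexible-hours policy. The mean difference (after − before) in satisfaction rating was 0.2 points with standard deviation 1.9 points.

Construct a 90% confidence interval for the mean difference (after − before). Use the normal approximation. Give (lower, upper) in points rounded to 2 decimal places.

(-0.35, 0.75)

This is a matched-pairs design, so SE = s_d/√n = 1.9/√32 = 0.3359.
Margin = 1.645 × 0.3359 = 0.5526; the interval is 0.2 ± 0.5526 = (-0.35, 0.75).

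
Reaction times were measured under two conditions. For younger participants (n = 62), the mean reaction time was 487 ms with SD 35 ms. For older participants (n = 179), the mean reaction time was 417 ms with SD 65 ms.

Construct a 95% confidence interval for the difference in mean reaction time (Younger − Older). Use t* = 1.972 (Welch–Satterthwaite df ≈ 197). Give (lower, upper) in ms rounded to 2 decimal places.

Standard errors of each mean: 35/√62 = 4.4450 and 65/√179 = 4.8583.
SE(x̄₁ − x̄₂) = √(4.4450² + 4.8583²) = 6.5849 for independent samples with unequal variances.
With t* = 1.972, the margin is 1.972 × 6.5849 = 12.9854.
x̄₁ − x̄₂ = 487 − 417 = 70.0000; the interval is 70.0000 ± 12.9854 = (57.01, 82.99).

(57.01, 82.99)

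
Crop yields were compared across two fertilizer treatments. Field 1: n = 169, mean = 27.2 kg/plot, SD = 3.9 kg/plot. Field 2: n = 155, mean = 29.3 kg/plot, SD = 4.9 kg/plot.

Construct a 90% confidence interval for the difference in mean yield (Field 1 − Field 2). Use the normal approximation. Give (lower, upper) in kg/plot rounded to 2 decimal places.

(-2.91, -1.29)

SE₁ = s₁/√n₁ = 3.9/√169 = 0.3000; SE₂ = 4.9/√155 = 0.3936.
Independent samples, unequal variances: SE_diff = √(SE₁² + SE₂²) = √(0.09 + 0.15492096) = 0.4949.
z* = 1.645, so margin of error = 1.645 × 0.4949 = 0.8141.
Difference in means = 27.2 − 29.3 = -2.1000.
-2.1000 ± 0.8141 → (-2.91, -1.29).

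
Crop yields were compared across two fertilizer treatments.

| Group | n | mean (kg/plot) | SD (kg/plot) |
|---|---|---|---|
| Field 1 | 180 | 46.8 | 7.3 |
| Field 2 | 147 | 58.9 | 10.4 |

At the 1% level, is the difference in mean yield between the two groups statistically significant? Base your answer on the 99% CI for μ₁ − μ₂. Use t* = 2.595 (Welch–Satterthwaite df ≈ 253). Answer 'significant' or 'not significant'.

Per-group SEs: s₁/√n₁ = 7.3/√180 = 0.5441, s₂/√n₂ = 10.4/√147 = 0.8578.
Unpooled SE of the difference: √(0.29604481 + 0.73582084) = 1.0158.
Margin of error = t* · SE = 2.595 × 1.0158 = 2.6360.
x̄₁ − x̄₂ = 46.8 − 58.9 = -12.1000.
CI: -12.1000 ± 2.6360 = (-14.7360, -9.4640).
The interval (-14.7360, -9.4640) does not contain 0, so the difference is significant.

significant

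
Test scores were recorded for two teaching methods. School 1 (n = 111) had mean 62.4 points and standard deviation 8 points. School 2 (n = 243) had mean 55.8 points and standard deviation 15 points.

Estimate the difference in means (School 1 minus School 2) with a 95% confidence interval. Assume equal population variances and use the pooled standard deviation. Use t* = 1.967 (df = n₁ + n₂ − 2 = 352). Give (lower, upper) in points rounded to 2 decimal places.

(3.62, 9.58)

Pooled variance s_p² = [110·8² + 242·15²] / (111+243−2) = 174.6875, so s_p = 13.2169.
SE_diff = s_p·√(1/n₁ + 1/n₂) = 13.2169·√(1/111 + 1/243) = 1.5141.
t* = 1.967; margin = 1.967 × 1.5141 = 2.9782.
Difference = 62.4 − 55.8 = 6.6000.
6.6000 ± 2.9782 → (3.62, 9.58).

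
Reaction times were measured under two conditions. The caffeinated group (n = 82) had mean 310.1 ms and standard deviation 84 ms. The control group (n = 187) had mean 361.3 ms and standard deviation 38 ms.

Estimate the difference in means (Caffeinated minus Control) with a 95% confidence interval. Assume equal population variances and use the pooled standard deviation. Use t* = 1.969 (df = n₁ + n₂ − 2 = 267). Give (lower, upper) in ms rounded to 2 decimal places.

s_p = √[((n₁−1)s₁² + (n₂−1)s₂²)/(n₁+n₂−2)] = √[(81·84² + 186·38²)/267] = 56.0938.
SE = 56.0938·√(1/82 + 1/187) = 7.4296.
With t* = 1.969, margin = 1.969 × 7.4296 = 14.6289.
x̄₁ − x̄₂ = 310.1 − 361.3 = -51.2000; interval -51.2000 ± 14.6289 = (-65.83, -36.57).

(-65.83, -36.57)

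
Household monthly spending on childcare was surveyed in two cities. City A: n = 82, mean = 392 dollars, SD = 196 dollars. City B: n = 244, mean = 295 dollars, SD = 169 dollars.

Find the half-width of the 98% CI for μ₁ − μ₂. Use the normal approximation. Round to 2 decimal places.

Per-group SEs: s₁/√n₁ = 196/√82 = 21.6446, s₂/√n₂ = 169/√244 = 10.8191.
Unpooled SE of the difference: √(468.48870916 + 117.05292481) = 24.1980.
Margin of error = z* · SE = 2.326 × 24.1980 = 56.2845.

56.28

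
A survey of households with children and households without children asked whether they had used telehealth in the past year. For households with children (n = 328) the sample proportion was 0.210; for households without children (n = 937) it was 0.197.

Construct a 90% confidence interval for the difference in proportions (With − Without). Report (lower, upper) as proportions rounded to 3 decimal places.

SE₁ = √(p̂₁(1−p̂₁)/n₁) = √(0.2100·0.7900/328) = 0.02249; SE₂ = √(0.1970·0.8030/937) = 0.01299.
Independent samples: SE of the difference = √(SE₁² + SE₂²) = √(0.0005058001 + 0.0001687401) = 0.02597.
z* for 90% confidence is 1.645, so the margin of error is 1.645 × 0.02597 = 0.04272.
Point estimate p̂₁ − p̂₂ = 0.2100 − 0.1970 = 0.0130.
0.0130 ± 0.04272 → (-0.030, 0.056).

(-0.030, 0.056)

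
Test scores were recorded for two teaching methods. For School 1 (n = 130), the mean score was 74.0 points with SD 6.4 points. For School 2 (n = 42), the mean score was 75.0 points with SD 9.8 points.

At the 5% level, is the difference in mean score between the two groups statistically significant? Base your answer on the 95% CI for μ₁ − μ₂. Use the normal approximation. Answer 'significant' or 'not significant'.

not significant

Standard errors of each mean: 6.4/√130 = 0.5613 and 9.8/√42 = 1.5122.
SE(x̄₁ − x̄₂) = √(0.5613² + 1.5122²) = 1.6130 for independent samples with unequal variances.
With z* = 1.960, the margin is 1.960 × 1.6130 = 3.1615.
x̄₁ − x̄₂ = 74.0 − 75.0 = -1.0000; the interval is -1.0000 ± 3.1615 = (-4.1615, 2.1615).
The interval (-4.1615, 2.1615) contains 0, so the difference is not significant.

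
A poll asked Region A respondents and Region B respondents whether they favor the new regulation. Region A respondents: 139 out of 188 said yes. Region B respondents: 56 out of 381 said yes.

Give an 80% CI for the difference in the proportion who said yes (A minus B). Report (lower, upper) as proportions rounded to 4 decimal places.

p̂₁ = 139/188 = 0.7394 and p̂₂ = 56/381 = 0.1470.
SE₁ = √(p̂₁(1−p̂₁)/n₁) = √(0.7394·0.2606/188) = 0.03201; SE₂ = √(0.1470·0.8530/381) = 0.01814.
Independent samples: SE of the difference = √(SE₁² + SE₂²) = √(0.0010246401 + 0.0003290596) = 0.03679.
z* for 80% confidence is 1.282, so the margin of error is 1.282 × 0.03679 = 0.04716.
Point estimate p̂₁ − p̂₂ = 0.7394 − 0.1470 = 0.5924.
0.5924 ± 0.04716 → (0.5452, 0.6396).

(0.5452, 0.6396)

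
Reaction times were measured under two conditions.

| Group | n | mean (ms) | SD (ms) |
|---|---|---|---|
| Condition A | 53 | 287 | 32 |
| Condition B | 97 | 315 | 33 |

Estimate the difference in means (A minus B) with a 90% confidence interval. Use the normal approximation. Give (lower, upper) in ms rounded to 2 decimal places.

(-37.09, -18.91)

Standard errors of each mean: 32/√53 = 4.3955 and 33/√97 = 3.3506.
SE(x̄₁ − x̄₂) = √(4.3955² + 3.3506²) = 5.5269 for independent samples with unequal variances.
With z* = 1.645, the margin is 1.645 × 5.5269 = 9.0918.
x̄₁ − x̄₂ = 287 − 315 = -28.0000; the interval is -28.0000 ± 9.0918 = (-37.09, -18.91).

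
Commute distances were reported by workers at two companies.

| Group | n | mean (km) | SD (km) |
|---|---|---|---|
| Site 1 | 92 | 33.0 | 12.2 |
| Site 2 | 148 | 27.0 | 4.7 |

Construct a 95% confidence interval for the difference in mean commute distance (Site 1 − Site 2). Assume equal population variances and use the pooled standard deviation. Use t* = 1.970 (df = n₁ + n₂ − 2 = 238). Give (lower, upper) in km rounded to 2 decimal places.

(3.80, 8.20)

Pooled variance s_p² = [91·12.2² + 147·4.7²] / (92+148−2) = 70.5532, so s_p = 8.3996.
SE_diff = s_p·√(1/n₁ + 1/n₂) = 8.3996·√(1/92 + 1/148) = 1.1152.
t* = 1.970; margin = 1.970 × 1.1152 = 2.1969.
Difference = 33.0 − 27.0 = 6.0000.
6.0000 ± 2.1969 → (3.80, 8.20).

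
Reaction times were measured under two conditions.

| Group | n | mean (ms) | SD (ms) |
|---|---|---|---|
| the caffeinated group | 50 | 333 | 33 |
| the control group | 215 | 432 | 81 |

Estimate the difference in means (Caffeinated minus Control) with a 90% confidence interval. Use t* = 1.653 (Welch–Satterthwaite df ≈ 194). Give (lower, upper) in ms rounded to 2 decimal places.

Per-group SEs: s₁/√n₁ = 33/√50 = 4.6669, s₂/√n₂ = 81/√215 = 5.5242.
Unpooled SE of the difference: √(21.77995561 + 30.51678564) = 7.2316.
Margin of error = t* · SE = 1.653 × 7.2316 = 11.9538.
x̄₁ − x̄₂ = 333 − 432 = -99.0000.
CI: -99.0000 ± 11.9538 = (-110.95, -87.05).

(-110.95, -87.05)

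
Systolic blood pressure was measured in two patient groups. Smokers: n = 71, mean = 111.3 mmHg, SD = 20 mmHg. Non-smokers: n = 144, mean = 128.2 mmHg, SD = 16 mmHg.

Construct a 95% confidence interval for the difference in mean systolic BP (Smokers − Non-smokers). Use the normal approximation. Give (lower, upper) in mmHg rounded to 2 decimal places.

(-22.24, -11.56)

SE₁ = s₁/√n₁ = 20/√71 = 2.3736; SE₂ = 16/√144 = 1.3333.
Independent samples, unequal variances: SE_diff = √(SE₁² + SE₂²) = √(5.63397696 + 1.77768889) = 2.7224.
z* = 1.960, so margin of error = 1.960 × 2.7224 = 5.3359.
Difference in means = 111.3 − 128.2 = -16.9000.
-16.9000 ± 5.3359 → (-22.24, -11.56).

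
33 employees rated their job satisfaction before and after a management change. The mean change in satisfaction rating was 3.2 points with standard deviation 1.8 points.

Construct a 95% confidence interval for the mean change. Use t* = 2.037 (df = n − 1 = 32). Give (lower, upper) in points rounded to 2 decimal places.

This is a matched-pairs design, so SE = s_d/√n = 1.8/√33 = 0.3133.
Margin = 2.037 × 0.3133 = 0.6382; the interval is 3.2 ± 0.6382 = (2.56, 3.84).

(2.56, 3.84)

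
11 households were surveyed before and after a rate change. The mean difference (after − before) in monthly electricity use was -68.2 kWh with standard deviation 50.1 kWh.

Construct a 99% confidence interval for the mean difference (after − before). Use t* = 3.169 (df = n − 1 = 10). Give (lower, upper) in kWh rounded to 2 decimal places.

(-116.07, -20.33)

This is a matched-pairs design, so SE = s_d/√n = 50.1/√11 = 15.1057.
Margin = 3.169 × 15.1057 = 47.8700; the interval is -68.2 ± 47.8700 = (-116.07, -20.33).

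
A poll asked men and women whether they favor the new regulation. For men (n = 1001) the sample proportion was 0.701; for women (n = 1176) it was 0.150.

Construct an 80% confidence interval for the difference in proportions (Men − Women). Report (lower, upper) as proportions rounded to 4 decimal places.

(0.5281, 0.5739)

Each SE is √(p̂(1−p̂)/n): √(0.7010·0.2990/1001) = 0.01447 and √(0.1500·0.8500/1176) = 0.01041.
SE(p̂₁ − p̂₂) = √(SE₁² + SE₂²) = √(0.0002093809 + 0.0001083681) = 0.01783, since the two samples are independent.
At 80% confidence z* = 1.282; margin = 1.282 × 0.01783 = 0.02286.
The difference is 0.7010 − 0.1500 = 0.5510, so the interval is 0.5510 ± 0.02286 = (0.5281, 0.5739).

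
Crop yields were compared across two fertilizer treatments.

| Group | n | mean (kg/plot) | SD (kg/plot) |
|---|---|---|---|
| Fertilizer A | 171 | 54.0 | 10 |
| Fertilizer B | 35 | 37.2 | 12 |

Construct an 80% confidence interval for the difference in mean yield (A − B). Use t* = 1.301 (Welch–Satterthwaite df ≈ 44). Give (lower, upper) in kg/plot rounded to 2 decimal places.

Per-group SEs: s₁/√n₁ = 10/√171 = 0.7647, s₂/√n₂ = 12/√35 = 2.0284.
Unpooled SE of the difference: √(0.58476609 + 4.11440656) = 2.1678.
Margin of error = t* · SE = 1.301 × 2.1678 = 2.8203.
x̄₁ − x̄₂ = 54.0 − 37.2 = 16.8000.
CI: 16.8000 ± 2.8203 = (13.98, 19.62).

(13.98, 19.62)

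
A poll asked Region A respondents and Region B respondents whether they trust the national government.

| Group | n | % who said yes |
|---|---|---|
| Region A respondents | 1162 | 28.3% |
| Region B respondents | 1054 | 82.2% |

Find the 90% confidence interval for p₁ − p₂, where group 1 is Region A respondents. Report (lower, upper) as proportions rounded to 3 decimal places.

The two standard errors are √(0.2830×0.7170/1162) = 0.01321 and √(0.8220×0.1780/1054) = 0.01178.
Because the samples are independent, SE_diff = √(0.01321² + 0.01178²) = 0.01770.
Using z* = 1.645 for 90%, ME = 1.645 × 0.01770 = 0.02912.
p̂₁ − p̂₂ = -0.5390; interval -0.5390 ± 0.02912 gives (-0.568, -0.510).

(-0.568, -0.510)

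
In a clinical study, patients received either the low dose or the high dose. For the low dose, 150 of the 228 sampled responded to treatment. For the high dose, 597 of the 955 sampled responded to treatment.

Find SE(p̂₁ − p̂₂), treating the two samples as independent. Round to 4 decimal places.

0.0351

Sample proportions: 150/228 = 0.6579, 597/955 = 0.6251.
Each SE is √(p̂(1−p̂)/n): √(0.6579·0.3421/228) = 0.03142 and √(0.6251·0.3749/955) = 0.01567.
SE(p̂₁ − p̂₂) = √(SE₁² + SE₂²) = √(0.0009872164 + 0.0002455489) = 0.03511, since the two samples are independent.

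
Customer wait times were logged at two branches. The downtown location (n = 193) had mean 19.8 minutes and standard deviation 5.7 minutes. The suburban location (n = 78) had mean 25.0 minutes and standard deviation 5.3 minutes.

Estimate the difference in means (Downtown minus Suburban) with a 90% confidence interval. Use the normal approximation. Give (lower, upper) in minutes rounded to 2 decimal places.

(-6.40, -4.00)

Per-group SEs: s₁/√n₁ = 5.7/√193 = 0.4103, s₂/√n₂ = 5.3/√78 = 0.6001.
Unpooled SE of the difference: √(0.16834609 + 0.36012001) = 0.7270.
Margin of error = z* · SE = 1.645 × 0.7270 = 1.1959.
x̄₁ − x̄₂ = 19.8 − 25.0 = -5.2000.
CI: -5.2000 ± 1.1959 = (-6.40, -4.00).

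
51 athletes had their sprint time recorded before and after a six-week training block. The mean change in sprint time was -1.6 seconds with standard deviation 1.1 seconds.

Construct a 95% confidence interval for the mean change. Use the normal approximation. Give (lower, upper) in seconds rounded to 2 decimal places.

Paired design: SE = s_d/√n = 1.1/√51 = 0.1540.
z* = 1.960; margin of error = 1.960 × 0.1540 = 0.3018.
-1.6 ± 0.3018 → (-1.90, -1.30).

(-1.90, -1.30)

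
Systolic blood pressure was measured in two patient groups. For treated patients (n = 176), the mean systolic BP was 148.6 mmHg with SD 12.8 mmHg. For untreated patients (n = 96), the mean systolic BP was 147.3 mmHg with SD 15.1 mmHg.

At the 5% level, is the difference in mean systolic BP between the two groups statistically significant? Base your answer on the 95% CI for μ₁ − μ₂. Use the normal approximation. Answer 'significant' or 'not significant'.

Standard errors of each mean: 12.8/√176 = 0.9648 and 15.1/√96 = 1.5411.
SE(x̄₁ − x̄₂) = √(0.9648² + 1.5411²) = 1.8182 for independent samples with unequal variances.
With z* = 1.960, the margin is 1.960 × 1.8182 = 3.5637.
x̄₁ − x̄₂ = 148.6 − 147.3 = 1.3000; the interval is 1.3000 ± 3.5637 = (-2.2637, 4.8637).
The interval (-2.2637, 4.8637) contains 0, so the difference is not significant.

not significant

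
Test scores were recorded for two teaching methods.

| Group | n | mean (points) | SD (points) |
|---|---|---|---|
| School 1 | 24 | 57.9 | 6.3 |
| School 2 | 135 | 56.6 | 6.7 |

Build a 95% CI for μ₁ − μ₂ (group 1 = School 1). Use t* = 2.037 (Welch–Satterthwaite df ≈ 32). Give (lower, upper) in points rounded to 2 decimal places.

(-1.57, 4.17)

Per-group SEs: s₁/√n₁ = 6.3/√24 = 1.2860, s₂/√n₂ = 6.7/√135 = 0.5766.
Unpooled SE of the difference: √(1.653796 + 0.33246756) = 1.4093.
Margin of error = t* · SE = 2.037 × 1.4093 = 2.8707.
x̄₁ − x̄₂ = 57.9 − 56.6 = 1.3000.
CI: 1.3000 ± 2.8707 = (-1.57, 4.17).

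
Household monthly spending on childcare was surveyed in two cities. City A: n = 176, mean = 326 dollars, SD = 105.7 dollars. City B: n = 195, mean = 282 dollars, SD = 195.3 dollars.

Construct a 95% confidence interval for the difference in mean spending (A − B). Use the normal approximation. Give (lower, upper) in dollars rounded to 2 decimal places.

(12.45, 75.55)

Per-group SEs: s₁/√n₁ = 105.7/√176 = 7.9674, s₂/√n₂ = 195.3/√195 = 13.9857.
Unpooled SE of the difference: √(63.47946276 + 195.59980449) = 16.0959.
Margin of error = z* · SE = 1.960 × 16.0959 = 31.5480.
x̄₁ − x̄₂ = 326 − 282 = 44.0000.
CI: 44.0000 ± 31.5480 = (12.45, 75.55).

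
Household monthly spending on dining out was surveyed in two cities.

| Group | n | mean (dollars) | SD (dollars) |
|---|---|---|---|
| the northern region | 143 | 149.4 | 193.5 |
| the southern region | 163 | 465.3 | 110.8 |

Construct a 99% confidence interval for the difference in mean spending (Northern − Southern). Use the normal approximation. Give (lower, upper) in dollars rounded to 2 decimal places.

(-363.20, -268.60)

SE₁ = s₁/√n₁ = 193.5/√143 = 16.1813; SE₂ = 110.8/√163 = 8.6785.
Independent samples, unequal variances: SE_diff = √(SE₁² + SE₂²) = √(261.83446969 + 75.31636225) = 18.3617.
z* = 2.576, so margin of error = 2.576 × 18.3617 = 47.2997.
Difference in means = 149.4 − 465.3 = -315.9000.
-315.9000 ± 47.2997 → (-363.20, -268.60).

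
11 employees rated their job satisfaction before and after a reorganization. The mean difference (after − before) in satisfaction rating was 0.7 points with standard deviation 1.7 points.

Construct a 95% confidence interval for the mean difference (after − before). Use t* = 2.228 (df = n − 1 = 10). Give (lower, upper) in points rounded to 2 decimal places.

This is a matched-pairs design, so SE = s_d/√n = 1.7/√11 = 0.5126.
Margin = 2.228 × 0.5126 = 1.1421; the interval is 0.7 ± 1.1421 = (-0.44, 1.84).

(-0.44, 1.84)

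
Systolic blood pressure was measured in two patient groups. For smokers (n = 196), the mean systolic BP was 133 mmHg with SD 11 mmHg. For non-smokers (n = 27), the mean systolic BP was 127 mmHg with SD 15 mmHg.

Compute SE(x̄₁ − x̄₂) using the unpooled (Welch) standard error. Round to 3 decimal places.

Per-group SEs: s₁/√n₁ = 11/√196 = 0.7857, s₂/√n₂ = 15/√27 = 2.8868.
Unpooled SE of the difference: √(0.61732449 + 8.33361424) = 2.9918.

2.992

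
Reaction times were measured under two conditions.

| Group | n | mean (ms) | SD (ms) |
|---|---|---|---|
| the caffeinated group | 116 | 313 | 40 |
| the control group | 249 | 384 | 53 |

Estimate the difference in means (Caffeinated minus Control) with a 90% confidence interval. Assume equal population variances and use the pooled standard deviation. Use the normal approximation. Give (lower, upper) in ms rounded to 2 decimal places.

Pooled variance s_p² = [115·40² + 248·53²] / (116+249−2) = 2425.9835, so s_p = 49.2543.
SE_diff = s_p·√(1/n₁ + 1/n₂) = 49.2543·√(1/116 + 1/249) = 5.5368.
z* = 1.645; margin = 1.645 × 5.5368 = 9.1080.
Difference = 313 − 384 = -71.0000.
-71.0000 ± 9.1080 → (-80.11, -61.89).

(-80.11, -61.89)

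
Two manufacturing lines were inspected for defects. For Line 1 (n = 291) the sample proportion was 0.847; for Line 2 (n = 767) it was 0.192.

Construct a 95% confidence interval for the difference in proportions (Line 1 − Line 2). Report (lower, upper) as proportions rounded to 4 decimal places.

(0.6051, 0.7049)

Each SE is √(p̂(1−p̂)/n): √(0.8470·0.1530/291) = 0.02110 and √(0.1920·0.8080/767) = 0.01422.
SE(p̂₁ − p̂₂) = √(SE₁² + SE₂²) = √(0.00044521 + 0.0002022084) = 0.02544, since the two samples are independent.
At 95% confidence z* = 1.960; margin = 1.960 × 0.02544 = 0.04986.
The difference is 0.8470 − 0.1920 = 0.6550, so the interval is 0.6550 ± 0.04986 = (0.6051, 0.7049).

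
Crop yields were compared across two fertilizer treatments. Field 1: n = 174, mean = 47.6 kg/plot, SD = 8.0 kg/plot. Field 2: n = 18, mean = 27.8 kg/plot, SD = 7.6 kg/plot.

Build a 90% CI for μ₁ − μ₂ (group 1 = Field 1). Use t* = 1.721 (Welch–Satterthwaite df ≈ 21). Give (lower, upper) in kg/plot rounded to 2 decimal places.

SE₁ = s₁/√n₁ = 8.0/√174 = 0.6065; SE₂ = 7.6/√18 = 1.7913.
Independent samples, unequal variances: SE_diff = √(SE₁² + SE₂²) = √(0.36784225 + 3.20875569) = 1.8912.
t* = 1.721, so margin of error = 1.721 × 1.8912 = 3.2548.
Difference in means = 47.6 − 27.8 = 19.8000.
19.8000 ± 3.2548 → (16.55, 23.05).

(16.55, 23.05)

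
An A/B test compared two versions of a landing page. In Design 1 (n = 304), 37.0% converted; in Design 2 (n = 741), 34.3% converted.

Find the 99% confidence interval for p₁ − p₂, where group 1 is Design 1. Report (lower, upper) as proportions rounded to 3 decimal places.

(-0.057, 0.111)

The two standard errors are √(0.3700×0.6300/304) = 0.02769 and √(0.3430×0.6570/741) = 0.01744.
Because the samples are independent, SE_diff = √(0.02769² + 0.01744²) = 0.03272.
Using z* = 2.576 for 99%, ME = 2.576 × 0.03272 = 0.08429.
p̂₁ − p̂₂ = 0.0270; interval 0.0270 ± 0.08429 gives (-0.057, 0.111).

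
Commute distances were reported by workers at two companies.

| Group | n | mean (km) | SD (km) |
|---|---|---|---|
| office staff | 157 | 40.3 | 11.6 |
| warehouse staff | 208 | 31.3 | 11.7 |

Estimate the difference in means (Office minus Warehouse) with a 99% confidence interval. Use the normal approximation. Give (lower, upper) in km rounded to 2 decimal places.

Standard errors of each mean: 11.6/√157 = 0.9258 and 11.7/√208 = 0.8112.
SE(x̄₁ − x̄₂) = √(0.9258² + 0.8112²) = 1.2309 for independent samples with unequal variances.
With z* = 2.576, the margin is 2.576 × 1.2309 = 3.1708.
x̄₁ − x̄₂ = 40.3 − 31.3 = 9.0000; the interval is 9.0000 ± 3.1708 = (5.83, 12.17).

(5.83, 12.17)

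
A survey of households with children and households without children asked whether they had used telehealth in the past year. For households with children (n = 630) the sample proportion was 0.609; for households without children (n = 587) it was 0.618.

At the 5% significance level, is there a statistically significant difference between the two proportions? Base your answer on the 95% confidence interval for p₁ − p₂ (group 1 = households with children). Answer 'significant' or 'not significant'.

Each SE is √(p̂(1−p̂)/n): √(0.6090·0.3910/630) = 0.01944 and √(0.6180·0.3820/587) = 0.02005.
SE(p̂₁ − p̂₂) = √(SE₁² + SE₂²) = √(0.0003779136 + 0.0004020025) = 0.02793, since the two samples are independent.
At 95% confidence z* = 1.960; margin = 1.960 × 0.02793 = 0.05474.
The difference is 0.6090 − 0.6180 = -0.0090, so the interval is -0.0090 ± 0.05474 = (-0.06374, 0.04574).
The interval (-0.06374, 0.04574) contains 0, so the difference is not significant.

not significant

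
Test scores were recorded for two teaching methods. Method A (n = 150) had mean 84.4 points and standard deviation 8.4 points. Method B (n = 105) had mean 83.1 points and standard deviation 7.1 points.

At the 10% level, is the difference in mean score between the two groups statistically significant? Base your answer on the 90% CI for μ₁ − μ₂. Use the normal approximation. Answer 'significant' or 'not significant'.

Standard errors of each mean: 8.4/√150 = 0.6859 and 7.1/√105 = 0.6929.
SE(x̄₁ − x̄₂) = √(0.6859² + 0.6929²) = 0.9750 for independent samples with unequal variances.
With z* = 1.645, the margin is 1.645 × 0.9750 = 1.6039.
x̄₁ − x̄₂ = 84.4 − 83.1 = 1.3000; the interval is 1.3000 ± 1.6039 = (-0.3039, 2.9039).
The interval (-0.3039, 2.9039) contains 0, so the difference is not significant.

not significant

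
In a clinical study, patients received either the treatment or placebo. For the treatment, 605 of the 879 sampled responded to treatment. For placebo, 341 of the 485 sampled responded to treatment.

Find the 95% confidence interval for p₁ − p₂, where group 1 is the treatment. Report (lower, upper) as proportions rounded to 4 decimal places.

p̂₁ = 605/879 = 0.6883 and p̂₂ = 341/485 = 0.7031.
SE₁ = √(p̂₁(1−p̂₁)/n₁) = √(0.6883·0.3117/879) = 0.01562; SE₂ = √(0.7031·0.2969/485) = 0.02075.
Independent samples: SE of the difference = √(SE₁² + SE₂²) = √(0.0002439844 + 0.0004305625) = 0.02597.
z* for 95% confidence is 1.960, so the margin of error is 1.960 × 0.02597 = 0.05090.
Point estimate p̂₁ − p̂₂ = 0.6883 − 0.7031 = -0.0148.
-0.0148 ± 0.05090 → (-0.0657, 0.0361).

(-0.0657, 0.0361)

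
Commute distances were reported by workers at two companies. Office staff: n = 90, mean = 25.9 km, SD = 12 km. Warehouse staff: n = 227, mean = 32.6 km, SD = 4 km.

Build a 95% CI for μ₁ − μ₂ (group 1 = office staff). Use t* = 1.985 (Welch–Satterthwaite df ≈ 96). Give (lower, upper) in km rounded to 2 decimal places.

(-9.27, -4.13)

Per-group SEs: s₁/√n₁ = 12/√90 = 1.2649, s₂/√n₂ = 4/√227 = 0.2655.
Unpooled SE of the difference: √(1.59997201 + 0.07049025) = 1.2925.
Margin of error = t* · SE = 1.985 × 1.2925 = 2.5656.
x̄₁ − x̄₂ = 25.9 − 32.6 = -6.7000.
CI: -6.7000 ± 2.5656 = (-9.27, -4.13).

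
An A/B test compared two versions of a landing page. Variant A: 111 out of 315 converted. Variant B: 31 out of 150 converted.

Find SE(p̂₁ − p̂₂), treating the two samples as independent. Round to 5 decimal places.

0.04263

Sample proportions: 111/315 = 0.3524, 31/150 = 0.2067.
Each SE is √(p̂(1−p̂)/n): √(0.3524·0.6476/315) = 0.02692 and √(0.2067·0.7933/150) = 0.03306.
SE(p̂₁ − p̂₂) = √(SE₁² + SE₂²) = √(0.0007246864 + 0.0010929636) = 0.04263, since the two samples are independent.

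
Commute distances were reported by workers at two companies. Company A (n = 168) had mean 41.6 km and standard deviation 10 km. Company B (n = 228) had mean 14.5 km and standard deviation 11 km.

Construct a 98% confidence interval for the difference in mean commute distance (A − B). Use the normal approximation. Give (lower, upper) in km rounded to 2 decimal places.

(24.63, 29.57)

Per-group SEs: s₁/√n₁ = 10/√168 = 0.7715, s₂/√n₂ = 11/√228 = 0.7285.
Unpooled SE of the difference: √(0.59521225 + 0.53071225) = 1.0611.
Margin of error = z* · SE = 2.326 × 1.0611 = 2.4681.
x̄₁ − x̄₂ = 41.6 − 14.5 = 27.1000.
CI: 27.1000 ± 2.4681 = (24.63, 29.57).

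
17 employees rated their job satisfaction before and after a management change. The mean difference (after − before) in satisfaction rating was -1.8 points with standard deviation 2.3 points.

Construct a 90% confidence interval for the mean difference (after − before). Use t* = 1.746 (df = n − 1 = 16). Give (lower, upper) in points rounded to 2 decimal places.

This is a matched-pairs design, so SE = s_d/√n = 2.3/√17 = 0.5578.
Margin = 1.746 × 0.5578 = 0.9739; the interval is -1.8 ± 0.9739 = (-2.77, -0.83).

(-2.77, -0.83)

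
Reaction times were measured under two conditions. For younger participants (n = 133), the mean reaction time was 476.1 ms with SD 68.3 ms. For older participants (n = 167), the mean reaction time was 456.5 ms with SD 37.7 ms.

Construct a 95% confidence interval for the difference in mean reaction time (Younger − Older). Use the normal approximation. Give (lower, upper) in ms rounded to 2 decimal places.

SE₁ = s₁/√n₁ = 68.3/√133 = 5.9224; SE₂ = 37.7/√167 = 2.9173.
Independent samples, unequal variances: SE_diff = √(SE₁² + SE₂²) = √(35.07482176 + 8.51063929) = 6.6019.
z* = 1.960, so margin of error = 1.960 × 6.6019 = 12.9397.
Difference in means = 476.1 − 456.5 = 19.6000.
19.6000 ± 12.9397 → (6.66, 32.54).

(6.66, 32.54)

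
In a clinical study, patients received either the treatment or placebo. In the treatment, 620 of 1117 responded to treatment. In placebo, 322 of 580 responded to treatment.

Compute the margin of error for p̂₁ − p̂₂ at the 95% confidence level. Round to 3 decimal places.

p̂₁ = 620/1117 = 0.5551 and p̂₂ = 322/580 = 0.5552.
SE₁ = √(p̂₁(1−p̂₁)/n₁) = √(0.5551·0.4449/1117) = 0.01487; SE₂ = √(0.5552·0.4448/580) = 0.02063.
Independent samples: SE of the difference = √(SE₁² + SE₂²) = √(0.0002211169 + 0.0004255969) = 0.02543.
z* for 95% confidence is 1.960, so the margin of error is 1.960 × 0.02543 = 0.04984.

0.050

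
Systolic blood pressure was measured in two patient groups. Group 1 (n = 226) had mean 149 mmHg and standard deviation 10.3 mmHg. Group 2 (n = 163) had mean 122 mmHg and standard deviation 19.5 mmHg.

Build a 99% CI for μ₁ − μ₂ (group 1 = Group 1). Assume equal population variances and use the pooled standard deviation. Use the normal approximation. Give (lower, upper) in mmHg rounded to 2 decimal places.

s_p = √[((n₁−1)s₁² + (n₂−1)s₂²)/(n₁+n₂−2)] = √[(225·10.3² + 162·19.5²)/387] = 14.8612.
SE = 14.8612·√(1/226 + 1/163) = 1.5271.
With z* = 2.576, margin = 2.576 × 1.5271 = 3.9338.
x̄₁ − x̄₂ = 149 − 122 = 27.0000; interval 27.0000 ± 3.9338 = (23.07, 30.93).

(23.07, 30.93)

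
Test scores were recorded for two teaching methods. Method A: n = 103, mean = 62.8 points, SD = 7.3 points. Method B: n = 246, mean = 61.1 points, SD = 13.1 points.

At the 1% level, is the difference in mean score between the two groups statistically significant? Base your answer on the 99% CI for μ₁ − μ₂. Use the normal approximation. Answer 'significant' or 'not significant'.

Per-group SEs: s₁/√n₁ = 7.3/√103 = 0.7193, s₂/√n₂ = 13.1/√246 = 0.8352.
Unpooled SE of the difference: √(0.51739249 + 0.69755904) = 1.1022.
Margin of error = z* · SE = 2.576 × 1.1022 = 2.8393.
x̄₁ − x̄₂ = 62.8 − 61.1 = 1.7000.
CI: 1.7000 ± 2.8393 = (-1.1393, 4.5393).
The interval (-1.1393, 4.5393) contains 0, so the difference is not significant.

not significant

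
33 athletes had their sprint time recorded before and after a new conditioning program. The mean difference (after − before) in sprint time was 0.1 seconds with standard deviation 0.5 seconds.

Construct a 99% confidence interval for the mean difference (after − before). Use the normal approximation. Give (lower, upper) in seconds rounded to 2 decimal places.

Paired design: SE = s_d/√n = 0.5/√33 = 0.0870.
z* = 2.576; margin of error = 2.576 × 0.0870 = 0.2241.
0.1 ± 0.2241 → (-0.12, 0.32).

(-0.12, 0.32)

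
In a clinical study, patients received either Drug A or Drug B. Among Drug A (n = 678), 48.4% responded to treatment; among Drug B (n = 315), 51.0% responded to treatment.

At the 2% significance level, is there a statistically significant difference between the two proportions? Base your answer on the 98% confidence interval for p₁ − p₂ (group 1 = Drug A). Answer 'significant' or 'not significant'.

not significant

SE₁ = √(p̂₁(1−p̂₁)/n₁) = √(0.4840·0.5160/678) = 0.01919; SE₂ = √(0.5100·0.4900/315) = 0.02817.
Independent samples: SE of the difference = √(SE₁² + SE₂²) = √(0.0003682561 + 0.0007935489) = 0.03409.
z* for 98% confidence is 2.326, so the margin of error is 2.326 × 0.03409 = 0.07929.
Point estimate p̂₁ − p̂₂ = 0.4840 − 0.5100 = -0.0260.
-0.0260 ± 0.07929 → (-0.10529, 0.05329).
The interval (-0.10529, 0.05329) contains 0, so the difference is not significant.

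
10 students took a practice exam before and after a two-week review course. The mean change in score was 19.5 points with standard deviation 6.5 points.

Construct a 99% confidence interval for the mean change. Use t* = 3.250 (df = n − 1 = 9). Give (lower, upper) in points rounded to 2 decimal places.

This is a matched-pairs design, so SE = s_d/√n = 6.5/√10 = 2.0555.
Margin = 3.250 × 2.0555 = 6.6804; the interval is 19.5 ± 6.6804 = (12.82, 26.18).

(12.82, 26.18)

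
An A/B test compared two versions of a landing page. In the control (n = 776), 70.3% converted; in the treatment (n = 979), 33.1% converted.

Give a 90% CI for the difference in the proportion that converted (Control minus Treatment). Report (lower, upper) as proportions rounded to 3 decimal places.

The two standard errors are √(0.7030×0.2970/776) = 0.01640 and √(0.3310×0.6690/979) = 0.01504.
Because the samples are independent, SE_diff = √(0.01640² + 0.01504²) = 0.02225.
Using z* = 1.645 for 90%, ME = 1.645 × 0.02225 = 0.03660.
p̂₁ − p̂₂ = 0.3720; interval 0.3720 ± 0.03660 gives (0.335, 0.409).

(0.335, 0.409)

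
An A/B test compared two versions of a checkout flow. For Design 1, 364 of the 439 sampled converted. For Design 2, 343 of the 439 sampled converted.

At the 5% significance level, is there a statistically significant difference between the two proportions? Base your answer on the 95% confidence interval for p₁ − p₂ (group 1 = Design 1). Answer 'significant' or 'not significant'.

First, p̂₁ = 364/439 = 0.8292; p̂₂ = 343/439 = 0.7813.
The two standard errors are √(0.8292×0.1708/439) = 0.01796 and √(0.7813×0.2187/439) = 0.01973.
Because the samples are independent, SE_diff = √(0.01796² + 0.01973²) = 0.02668.
Using z* = 1.960 for 95%, ME = 1.960 × 0.02668 = 0.05229.
p̂₁ − p̂₂ = 0.0479; interval 0.0479 ± 0.05229 gives (-0.00439, 0.10019).
The interval (-0.00439, 0.10019) contains 0, so the difference is not significant.

not significant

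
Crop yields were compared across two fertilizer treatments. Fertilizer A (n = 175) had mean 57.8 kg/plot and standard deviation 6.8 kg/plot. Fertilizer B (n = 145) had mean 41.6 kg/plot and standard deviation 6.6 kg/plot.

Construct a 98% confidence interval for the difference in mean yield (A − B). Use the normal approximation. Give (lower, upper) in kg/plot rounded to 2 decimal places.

(14.45, 17.95)

Standard errors of each mean: 6.8/√175 = 0.5140 and 6.6/√145 = 0.5481.
SE(x̄₁ − x̄₂) = √(0.5140² + 0.5481²) = 0.7514 for independent samples with unequal variances.
With z* = 2.326, the margin is 2.326 × 0.7514 = 1.7478.
x̄₁ − x̄₂ = 57.8 − 41.6 = 16.2000; the interval is 16.2000 ± 1.7478 = (14.45, 17.95).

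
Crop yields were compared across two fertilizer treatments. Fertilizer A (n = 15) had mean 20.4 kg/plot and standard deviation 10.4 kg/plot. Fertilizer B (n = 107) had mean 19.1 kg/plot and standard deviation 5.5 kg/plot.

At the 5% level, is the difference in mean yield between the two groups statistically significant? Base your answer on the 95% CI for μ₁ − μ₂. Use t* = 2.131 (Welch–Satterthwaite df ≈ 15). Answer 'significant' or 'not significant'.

SE₁ = s₁/√n₁ = 10.4/√15 = 2.6853; SE₂ = 5.5/√107 = 0.5317.
Independent samples, unequal variances: SE_diff = √(SE₁² + SE₂²) = √(7.21083609 + 0.28270489) = 2.7374.
t* = 2.131, so margin of error = 2.131 × 2.7374 = 5.8334.
Difference in means = 20.4 − 19.1 = 1.3000.
1.3000 ± 5.8334 → (-4.5334, 7.1334).
The interval (-4.5334, 7.1334) contains 0, so the difference is not significant.

not significant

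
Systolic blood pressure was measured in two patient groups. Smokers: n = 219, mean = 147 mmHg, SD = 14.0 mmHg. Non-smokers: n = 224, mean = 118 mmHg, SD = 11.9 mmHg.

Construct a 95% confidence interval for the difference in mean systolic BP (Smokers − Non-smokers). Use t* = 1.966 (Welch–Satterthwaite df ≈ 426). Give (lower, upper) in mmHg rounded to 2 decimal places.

(26.57, 31.43)

Standard errors of each mean: 14.0/√219 = 0.9460 and 11.9/√224 = 0.7951.
SE(x̄₁ − x̄₂) = √(0.9460² + 0.7951²) = 1.2358 for independent samples with unequal variances.
With t* = 1.966, the margin is 1.966 × 1.2358 = 2.4296.
x̄₁ − x̄₂ = 147 − 118 = 29.0000; the interval is 29.0000 ± 2.4296 = (26.57, 31.43).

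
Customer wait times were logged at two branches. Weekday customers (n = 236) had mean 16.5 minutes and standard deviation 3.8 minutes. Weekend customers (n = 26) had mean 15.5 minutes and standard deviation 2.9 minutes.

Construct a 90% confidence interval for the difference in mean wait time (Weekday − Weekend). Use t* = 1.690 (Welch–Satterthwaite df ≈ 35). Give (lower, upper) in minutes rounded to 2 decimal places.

Per-group SEs: s₁/√n₁ = 3.8/√236 = 0.2474, s₂/√n₂ = 2.9/√26 = 0.5687.
Unpooled SE of the difference: √(0.06120676 + 0.32341969) = 0.6202.
Margin of error = t* · SE = 1.690 × 0.6202 = 1.0481.
x̄₁ − x̄₂ = 16.5 − 15.5 = 1.0000.
CI: 1.0000 ± 1.0481 = (-0.05, 2.05).

(-0.05, 2.05)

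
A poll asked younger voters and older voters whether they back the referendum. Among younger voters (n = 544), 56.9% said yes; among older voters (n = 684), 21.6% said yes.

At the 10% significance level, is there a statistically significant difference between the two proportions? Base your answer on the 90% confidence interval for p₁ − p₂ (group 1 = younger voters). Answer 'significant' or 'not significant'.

Each SE is √(p̂(1−p̂)/n): √(0.5690·0.4310/544) = 0.02123 and √(0.2160·0.7840/684) = 0.01573.
SE(p̂₁ − p̂₂) = √(SE₁² + SE₂²) = √(0.0004507129 + 0.0002474329) = 0.02642, since the two samples are independent.
At 90% confidence z* = 1.645; margin = 1.645 × 0.02642 = 0.04346.
The difference is 0.5690 − 0.2160 = 0.3530, so the interval is 0.3530 ± 0.04346 = (0.30954, 0.39646).
The interval (0.30954, 0.39646) does not contain 0, so the difference is significant.

significant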